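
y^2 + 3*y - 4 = (y - 1)*(y + 4)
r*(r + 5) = r^2 + 5*r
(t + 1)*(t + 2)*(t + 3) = t^3 + 6*t^2 + 11*t + 6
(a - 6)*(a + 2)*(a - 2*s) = a^3 - 2*a^2*s - 4*a^2 + 8*a*s - 12*a + 24*s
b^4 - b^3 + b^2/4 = b^2*(b - 1/2)^2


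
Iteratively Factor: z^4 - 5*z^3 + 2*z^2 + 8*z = (z - 4)*(z^3 - z^2 - 2*z) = z*(z - 4)*(z^2 - z - 2) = z*(z - 4)*(z + 1)*(z - 2)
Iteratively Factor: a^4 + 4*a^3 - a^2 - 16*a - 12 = (a - 2)*(a^3 + 6*a^2 + 11*a + 6) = (a - 2)*(a + 1)*(a^2 + 5*a + 6) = (a - 2)*(a + 1)*(a + 3)*(a + 2)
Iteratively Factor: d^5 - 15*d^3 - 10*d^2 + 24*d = (d + 2)*(d^4 - 2*d^3 - 11*d^2 + 12*d) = (d + 2)*(d + 3)*(d^3 - 5*d^2 + 4*d) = (d - 1)*(d + 2)*(d + 3)*(d^2 - 4*d) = (d - 4)*(d - 1)*(d + 2)*(d + 3)*(d)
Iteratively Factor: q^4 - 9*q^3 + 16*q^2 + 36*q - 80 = (q - 2)*(q^3 - 7*q^2 + 2*q + 40) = (q - 4)*(q - 2)*(q^2 - 3*q - 10) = (q - 4)*(q - 2)*(q + 2)*(q - 5)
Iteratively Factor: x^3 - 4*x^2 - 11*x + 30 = (x - 5)*(x^2 + x - 6) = (x - 5)*(x + 3)*(x - 2)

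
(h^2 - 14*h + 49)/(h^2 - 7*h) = (h - 7)/h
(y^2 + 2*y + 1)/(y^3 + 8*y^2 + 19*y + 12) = (y + 1)/(y^2 + 7*y + 12)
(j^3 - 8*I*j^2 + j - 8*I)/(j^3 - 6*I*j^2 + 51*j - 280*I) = (j^2 + 1)/(j^2 + 2*I*j + 35)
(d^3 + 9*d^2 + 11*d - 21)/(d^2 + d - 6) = (d^2 + 6*d - 7)/(d - 2)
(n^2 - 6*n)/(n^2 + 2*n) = (n - 6)/(n + 2)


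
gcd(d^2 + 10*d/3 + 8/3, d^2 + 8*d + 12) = d + 2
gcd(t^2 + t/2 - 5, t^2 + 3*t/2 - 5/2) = t + 5/2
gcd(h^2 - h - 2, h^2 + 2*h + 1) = h + 1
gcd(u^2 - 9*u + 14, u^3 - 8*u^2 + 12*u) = u - 2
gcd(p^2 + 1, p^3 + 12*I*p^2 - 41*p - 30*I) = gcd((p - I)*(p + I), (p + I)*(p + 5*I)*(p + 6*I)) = p + I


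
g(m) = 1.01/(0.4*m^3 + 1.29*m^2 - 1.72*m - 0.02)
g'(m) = 1.01*(-1.2*m^2 - 2.58*m + 1.72)/(0.4*m^3 + 1.29*m^2 - 1.72*m - 0.02)^2 = (-1.212*m^2 - 2.6058*m + 1.7372)/(0.4*m^3 + 1.29*m^2 - 1.72*m - 0.02)^2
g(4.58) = 0.02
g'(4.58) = -0.01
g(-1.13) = 0.34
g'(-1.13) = 0.35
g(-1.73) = 0.21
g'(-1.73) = 0.12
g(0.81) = -2.85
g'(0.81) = -9.31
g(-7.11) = -0.02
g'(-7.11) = -0.01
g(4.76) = 0.02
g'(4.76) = -0.01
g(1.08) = 7.71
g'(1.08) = -145.27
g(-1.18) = 0.32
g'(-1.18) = 0.32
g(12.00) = 0.00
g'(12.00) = -0.00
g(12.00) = 0.00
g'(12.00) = -0.00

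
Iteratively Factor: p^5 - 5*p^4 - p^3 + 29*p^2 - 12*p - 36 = (p - 3)*(p^4 - 2*p^3 - 7*p^2 + 8*p + 12) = (p - 3)^2*(p^3 + p^2 - 4*p - 4) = (p - 3)^2*(p + 2)*(p^2 - p - 2) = (p - 3)^2*(p + 1)*(p + 2)*(p - 2)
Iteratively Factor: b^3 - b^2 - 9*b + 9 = (b - 3)*(b^2 + 2*b - 3) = (b - 3)*(b - 1)*(b + 3)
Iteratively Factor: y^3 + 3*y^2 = (y)*(y^2 + 3*y) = y^2*(y + 3)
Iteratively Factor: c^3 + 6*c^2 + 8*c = (c)*(c^2 + 6*c + 8) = c*(c + 4)*(c + 2)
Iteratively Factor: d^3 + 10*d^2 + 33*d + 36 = (d + 3)*(d^2 + 7*d + 12) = (d + 3)*(d + 4)*(d + 3)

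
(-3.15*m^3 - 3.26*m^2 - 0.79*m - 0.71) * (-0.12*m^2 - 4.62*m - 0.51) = 0.378*m^5 + 14.9442*m^4 + 16.7625*m^3 + 5.3976*m^2 + 3.6831*m + 0.3621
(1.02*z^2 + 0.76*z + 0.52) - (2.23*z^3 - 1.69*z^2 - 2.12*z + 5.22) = -2.23*z^3 + 2.71*z^2 + 2.88*z - 4.7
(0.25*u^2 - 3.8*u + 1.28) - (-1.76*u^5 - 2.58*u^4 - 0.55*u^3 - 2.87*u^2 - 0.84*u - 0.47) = 1.76*u^5 + 2.58*u^4 + 0.55*u^3 + 3.12*u^2 - 2.96*u + 1.75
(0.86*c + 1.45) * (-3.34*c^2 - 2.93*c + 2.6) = -2.8724*c^3 - 7.3628*c^2 - 2.0125*c + 3.77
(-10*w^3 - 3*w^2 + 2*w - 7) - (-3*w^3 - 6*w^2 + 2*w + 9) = -7*w^3 + 3*w^2 - 16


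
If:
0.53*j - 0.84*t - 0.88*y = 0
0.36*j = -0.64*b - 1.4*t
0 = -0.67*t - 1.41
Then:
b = 6.47970642072656 - 0.933962264150943*y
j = 1.66037735849057*y - 3.33539847930161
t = -2.10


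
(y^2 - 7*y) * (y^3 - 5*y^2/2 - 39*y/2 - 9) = y^5 - 19*y^4/2 - 2*y^3 + 255*y^2/2 + 63*y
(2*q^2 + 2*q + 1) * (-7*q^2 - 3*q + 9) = -14*q^4 - 20*q^3 + 5*q^2 + 15*q + 9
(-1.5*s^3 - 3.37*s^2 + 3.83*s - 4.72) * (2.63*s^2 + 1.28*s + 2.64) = -3.945*s^5 - 10.7831*s^4 + 1.7993*s^3 - 16.408*s^2 + 4.0696*s - 12.4608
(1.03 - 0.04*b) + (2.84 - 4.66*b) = 3.87 - 4.7*b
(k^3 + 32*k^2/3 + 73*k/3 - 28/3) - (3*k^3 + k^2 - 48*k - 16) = -2*k^3 + 29*k^2/3 + 217*k/3 + 20/3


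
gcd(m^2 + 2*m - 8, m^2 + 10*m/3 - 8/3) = m + 4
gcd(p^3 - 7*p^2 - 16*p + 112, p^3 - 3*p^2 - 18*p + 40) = p + 4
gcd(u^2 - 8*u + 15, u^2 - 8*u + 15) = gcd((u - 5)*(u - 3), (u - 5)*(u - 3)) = u^2 - 8*u + 15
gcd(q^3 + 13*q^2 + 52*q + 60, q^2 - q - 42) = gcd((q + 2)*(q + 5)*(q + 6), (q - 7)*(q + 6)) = q + 6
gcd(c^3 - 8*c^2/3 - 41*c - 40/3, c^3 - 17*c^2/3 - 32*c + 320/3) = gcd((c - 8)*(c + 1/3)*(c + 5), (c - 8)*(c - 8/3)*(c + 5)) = c^2 - 3*c - 40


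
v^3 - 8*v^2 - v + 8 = (v - 8)*(v - 1)*(v + 1)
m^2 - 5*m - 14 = (m - 7)*(m + 2)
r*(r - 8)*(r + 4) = r^3 - 4*r^2 - 32*r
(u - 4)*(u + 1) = u^2 - 3*u - 4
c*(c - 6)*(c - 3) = c^3 - 9*c^2 + 18*c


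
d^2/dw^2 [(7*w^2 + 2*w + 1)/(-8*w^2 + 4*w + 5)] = 2*(-352*w^3 - 1032*w^2 - 144*w - 191)/(512*w^6 - 768*w^5 - 576*w^4 + 896*w^3 + 360*w^2 - 300*w - 125)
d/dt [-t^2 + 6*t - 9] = 6 - 2*t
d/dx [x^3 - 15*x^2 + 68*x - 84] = 3*x^2 - 30*x + 68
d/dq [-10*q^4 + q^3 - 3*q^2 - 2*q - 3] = -40*q^3 + 3*q^2 - 6*q - 2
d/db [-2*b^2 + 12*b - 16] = 12 - 4*b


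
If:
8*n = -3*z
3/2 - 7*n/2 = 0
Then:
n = 3/7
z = -8/7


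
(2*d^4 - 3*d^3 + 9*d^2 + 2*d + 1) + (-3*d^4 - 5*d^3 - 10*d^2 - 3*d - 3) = -d^4 - 8*d^3 - d^2 - d - 2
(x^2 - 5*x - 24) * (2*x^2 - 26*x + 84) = 2*x^4 - 36*x^3 + 166*x^2 + 204*x - 2016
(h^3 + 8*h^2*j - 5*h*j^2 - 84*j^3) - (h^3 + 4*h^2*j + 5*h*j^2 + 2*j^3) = 4*h^2*j - 10*h*j^2 - 86*j^3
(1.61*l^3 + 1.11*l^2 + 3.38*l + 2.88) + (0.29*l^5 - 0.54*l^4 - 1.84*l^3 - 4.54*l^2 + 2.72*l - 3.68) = 0.29*l^5 - 0.54*l^4 - 0.23*l^3 - 3.43*l^2 + 6.1*l - 0.8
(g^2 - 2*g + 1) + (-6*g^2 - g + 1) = -5*g^2 - 3*g + 2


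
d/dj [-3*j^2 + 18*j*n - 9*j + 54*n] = -6*j + 18*n - 9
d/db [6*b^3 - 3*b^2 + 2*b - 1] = 18*b^2 - 6*b + 2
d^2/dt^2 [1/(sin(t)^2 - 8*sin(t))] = 2*(-2*sin(t) + 12 - 29/sin(t) - 24/sin(t)^2 + 64/sin(t)^3)/(sin(t) - 8)^3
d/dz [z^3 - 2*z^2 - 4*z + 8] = 3*z^2 - 4*z - 4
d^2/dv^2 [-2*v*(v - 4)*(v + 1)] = 12 - 12*v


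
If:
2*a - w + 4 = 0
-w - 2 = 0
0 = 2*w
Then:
No Solution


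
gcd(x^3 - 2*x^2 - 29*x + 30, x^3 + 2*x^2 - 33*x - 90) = x^2 - x - 30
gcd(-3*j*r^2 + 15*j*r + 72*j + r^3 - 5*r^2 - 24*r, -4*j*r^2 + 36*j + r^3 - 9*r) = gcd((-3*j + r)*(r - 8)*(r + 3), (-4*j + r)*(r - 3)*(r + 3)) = r + 3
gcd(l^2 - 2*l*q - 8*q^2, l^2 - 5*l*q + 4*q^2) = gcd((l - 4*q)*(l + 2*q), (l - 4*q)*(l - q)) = -l + 4*q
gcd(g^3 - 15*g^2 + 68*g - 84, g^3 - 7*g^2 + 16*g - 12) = g - 2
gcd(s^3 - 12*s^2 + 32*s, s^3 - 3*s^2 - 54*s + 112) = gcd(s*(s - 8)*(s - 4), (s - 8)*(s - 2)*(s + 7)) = s - 8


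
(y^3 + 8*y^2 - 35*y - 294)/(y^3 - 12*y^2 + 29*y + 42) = (y^2 + 14*y + 49)/(y^2 - 6*y - 7)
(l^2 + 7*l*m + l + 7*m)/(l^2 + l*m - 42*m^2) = (l + 1)/(l - 6*m)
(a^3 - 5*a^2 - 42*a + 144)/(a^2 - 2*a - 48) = a - 3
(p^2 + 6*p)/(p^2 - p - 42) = p/(p - 7)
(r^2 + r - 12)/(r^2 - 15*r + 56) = (r^2 + r - 12)/(r^2 - 15*r + 56)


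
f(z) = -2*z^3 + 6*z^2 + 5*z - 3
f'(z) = -6*z^2 + 12*z + 5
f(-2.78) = 72.44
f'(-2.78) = -74.73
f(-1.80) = 19.10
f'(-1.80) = -36.04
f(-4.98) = 367.91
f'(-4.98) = -203.56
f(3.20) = 8.90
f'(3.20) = -18.04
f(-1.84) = 20.57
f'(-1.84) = -37.39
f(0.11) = -2.38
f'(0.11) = 6.25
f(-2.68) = 65.19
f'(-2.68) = -70.25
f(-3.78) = 171.85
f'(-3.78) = -126.09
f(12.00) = -2535.00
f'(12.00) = -715.00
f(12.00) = -2535.00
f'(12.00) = -715.00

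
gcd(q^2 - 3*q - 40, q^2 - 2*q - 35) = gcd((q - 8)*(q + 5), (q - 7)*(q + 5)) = q + 5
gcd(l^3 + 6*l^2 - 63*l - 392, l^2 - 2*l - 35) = 1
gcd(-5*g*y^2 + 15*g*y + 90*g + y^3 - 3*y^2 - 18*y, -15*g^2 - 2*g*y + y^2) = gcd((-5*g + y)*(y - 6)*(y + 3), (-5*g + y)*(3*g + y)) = -5*g + y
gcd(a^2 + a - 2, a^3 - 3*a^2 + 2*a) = a - 1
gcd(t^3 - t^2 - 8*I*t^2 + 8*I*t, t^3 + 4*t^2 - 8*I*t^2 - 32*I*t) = t^2 - 8*I*t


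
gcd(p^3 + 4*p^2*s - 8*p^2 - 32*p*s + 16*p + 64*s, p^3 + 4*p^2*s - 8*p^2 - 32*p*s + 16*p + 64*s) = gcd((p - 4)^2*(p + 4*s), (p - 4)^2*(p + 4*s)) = p^3 + 4*p^2*s - 8*p^2 - 32*p*s + 16*p + 64*s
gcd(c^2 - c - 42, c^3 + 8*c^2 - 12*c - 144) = c + 6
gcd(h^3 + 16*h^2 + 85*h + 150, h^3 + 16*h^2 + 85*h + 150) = h^3 + 16*h^2 + 85*h + 150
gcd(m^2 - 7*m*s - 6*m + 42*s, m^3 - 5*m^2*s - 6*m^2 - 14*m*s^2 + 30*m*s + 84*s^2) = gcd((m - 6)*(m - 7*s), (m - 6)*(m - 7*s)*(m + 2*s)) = -m^2 + 7*m*s + 6*m - 42*s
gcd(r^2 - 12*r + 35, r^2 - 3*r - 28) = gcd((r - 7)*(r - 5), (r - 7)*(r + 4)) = r - 7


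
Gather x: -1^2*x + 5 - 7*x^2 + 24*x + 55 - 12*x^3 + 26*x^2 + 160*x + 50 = -12*x^3 + 19*x^2 + 183*x + 110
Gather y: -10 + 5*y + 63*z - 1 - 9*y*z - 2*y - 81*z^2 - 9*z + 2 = y*(3 - 9*z) - 81*z^2 + 54*z - 9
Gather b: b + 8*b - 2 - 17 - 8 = 9*b - 27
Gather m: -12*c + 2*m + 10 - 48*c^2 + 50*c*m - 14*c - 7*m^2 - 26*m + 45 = -48*c^2 - 26*c - 7*m^2 + m*(50*c - 24) + 55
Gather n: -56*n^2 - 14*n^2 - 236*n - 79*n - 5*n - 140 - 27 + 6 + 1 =-70*n^2 - 320*n - 160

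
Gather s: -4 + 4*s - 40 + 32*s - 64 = 36*s - 108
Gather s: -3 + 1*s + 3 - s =0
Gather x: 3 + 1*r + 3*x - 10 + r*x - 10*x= r + x*(r - 7) - 7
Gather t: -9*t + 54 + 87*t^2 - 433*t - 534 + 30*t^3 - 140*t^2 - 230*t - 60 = 30*t^3 - 53*t^2 - 672*t - 540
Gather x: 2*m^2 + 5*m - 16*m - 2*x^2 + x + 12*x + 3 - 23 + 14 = 2*m^2 - 11*m - 2*x^2 + 13*x - 6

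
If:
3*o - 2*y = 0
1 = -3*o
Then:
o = -1/3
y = -1/2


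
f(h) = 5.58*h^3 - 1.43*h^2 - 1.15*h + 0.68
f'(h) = 16.74*h^2 - 2.86*h - 1.15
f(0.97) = 3.31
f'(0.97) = 11.83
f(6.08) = 1194.96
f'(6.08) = 600.28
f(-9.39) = -4734.49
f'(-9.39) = 1501.71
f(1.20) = 6.88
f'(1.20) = 19.52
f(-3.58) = -269.56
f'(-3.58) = 223.64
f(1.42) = 12.14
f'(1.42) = 28.54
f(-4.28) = -458.08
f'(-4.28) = 317.74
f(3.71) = 261.67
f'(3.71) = 218.65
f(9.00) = 3942.32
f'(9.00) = 1329.05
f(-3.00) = -159.40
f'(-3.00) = 158.09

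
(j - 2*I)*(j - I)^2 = j^3 - 4*I*j^2 - 5*j + 2*I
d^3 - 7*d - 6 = (d - 3)*(d + 1)*(d + 2)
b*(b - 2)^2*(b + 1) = b^4 - 3*b^3 + 4*b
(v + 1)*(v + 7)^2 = v^3 + 15*v^2 + 63*v + 49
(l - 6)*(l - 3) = l^2 - 9*l + 18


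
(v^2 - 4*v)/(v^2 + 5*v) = (v - 4)/(v + 5)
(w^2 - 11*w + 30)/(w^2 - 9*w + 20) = (w - 6)/(w - 4)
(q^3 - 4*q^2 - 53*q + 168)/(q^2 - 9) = (q^2 - q - 56)/(q + 3)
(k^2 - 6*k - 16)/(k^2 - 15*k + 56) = (k + 2)/(k - 7)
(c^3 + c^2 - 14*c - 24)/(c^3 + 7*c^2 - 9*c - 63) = (c^2 - 2*c - 8)/(c^2 + 4*c - 21)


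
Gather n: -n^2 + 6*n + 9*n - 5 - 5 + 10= -n^2 + 15*n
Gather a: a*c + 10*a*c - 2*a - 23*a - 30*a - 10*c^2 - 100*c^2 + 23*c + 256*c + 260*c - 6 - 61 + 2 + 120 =a*(11*c - 55) - 110*c^2 + 539*c + 55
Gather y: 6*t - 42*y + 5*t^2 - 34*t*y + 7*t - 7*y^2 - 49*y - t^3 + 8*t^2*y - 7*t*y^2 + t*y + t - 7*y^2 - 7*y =-t^3 + 5*t^2 + 14*t + y^2*(-7*t - 14) + y*(8*t^2 - 33*t - 98)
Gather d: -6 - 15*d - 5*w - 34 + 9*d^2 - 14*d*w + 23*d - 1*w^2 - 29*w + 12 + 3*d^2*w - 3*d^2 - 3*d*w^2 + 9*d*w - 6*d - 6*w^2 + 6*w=d^2*(3*w + 6) + d*(-3*w^2 - 5*w + 2) - 7*w^2 - 28*w - 28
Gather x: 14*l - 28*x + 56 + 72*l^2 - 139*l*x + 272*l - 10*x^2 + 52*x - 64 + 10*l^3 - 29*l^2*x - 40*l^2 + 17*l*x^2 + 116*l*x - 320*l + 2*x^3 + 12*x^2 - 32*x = 10*l^3 + 32*l^2 - 34*l + 2*x^3 + x^2*(17*l + 2) + x*(-29*l^2 - 23*l - 8) - 8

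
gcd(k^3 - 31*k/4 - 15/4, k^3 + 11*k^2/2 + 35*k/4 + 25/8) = k^2 + 3*k + 5/4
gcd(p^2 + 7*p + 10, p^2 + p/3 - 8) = 1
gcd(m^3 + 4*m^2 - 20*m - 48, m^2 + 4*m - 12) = m + 6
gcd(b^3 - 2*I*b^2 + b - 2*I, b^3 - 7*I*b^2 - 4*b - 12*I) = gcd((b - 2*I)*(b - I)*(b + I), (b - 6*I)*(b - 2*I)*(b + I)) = b^2 - I*b + 2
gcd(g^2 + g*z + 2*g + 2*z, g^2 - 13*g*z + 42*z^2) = 1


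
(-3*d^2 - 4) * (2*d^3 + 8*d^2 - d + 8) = -6*d^5 - 24*d^4 - 5*d^3 - 56*d^2 + 4*d - 32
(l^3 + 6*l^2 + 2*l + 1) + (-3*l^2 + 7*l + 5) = l^3 + 3*l^2 + 9*l + 6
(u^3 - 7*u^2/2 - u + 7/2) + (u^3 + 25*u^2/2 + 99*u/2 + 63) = 2*u^3 + 9*u^2 + 97*u/2 + 133/2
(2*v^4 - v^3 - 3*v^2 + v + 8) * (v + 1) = 2*v^5 + v^4 - 4*v^3 - 2*v^2 + 9*v + 8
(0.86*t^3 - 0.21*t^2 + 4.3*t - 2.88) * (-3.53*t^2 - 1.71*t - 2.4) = -3.0358*t^5 - 0.7293*t^4 - 16.8839*t^3 + 3.3174*t^2 - 5.3952*t + 6.912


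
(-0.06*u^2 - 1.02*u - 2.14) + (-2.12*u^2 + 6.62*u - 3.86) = -2.18*u^2 + 5.6*u - 6.0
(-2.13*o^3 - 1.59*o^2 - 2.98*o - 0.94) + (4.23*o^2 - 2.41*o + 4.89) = -2.13*o^3 + 2.64*o^2 - 5.39*o + 3.95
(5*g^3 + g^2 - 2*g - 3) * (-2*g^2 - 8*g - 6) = -10*g^5 - 42*g^4 - 34*g^3 + 16*g^2 + 36*g + 18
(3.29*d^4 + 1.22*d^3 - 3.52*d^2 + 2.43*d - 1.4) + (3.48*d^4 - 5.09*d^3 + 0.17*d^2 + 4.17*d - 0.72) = 6.77*d^4 - 3.87*d^3 - 3.35*d^2 + 6.6*d - 2.12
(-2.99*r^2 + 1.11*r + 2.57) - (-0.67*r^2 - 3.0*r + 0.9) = -2.32*r^2 + 4.11*r + 1.67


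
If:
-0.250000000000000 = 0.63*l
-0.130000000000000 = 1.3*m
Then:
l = -0.40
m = -0.10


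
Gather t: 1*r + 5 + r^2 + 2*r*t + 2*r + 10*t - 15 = r^2 + 3*r + t*(2*r + 10) - 10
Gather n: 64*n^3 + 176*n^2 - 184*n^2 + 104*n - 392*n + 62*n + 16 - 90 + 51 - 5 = 64*n^3 - 8*n^2 - 226*n - 28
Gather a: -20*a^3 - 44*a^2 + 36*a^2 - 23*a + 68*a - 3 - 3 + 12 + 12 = -20*a^3 - 8*a^2 + 45*a + 18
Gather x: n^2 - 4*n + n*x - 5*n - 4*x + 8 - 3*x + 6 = n^2 - 9*n + x*(n - 7) + 14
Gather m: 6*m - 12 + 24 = 6*m + 12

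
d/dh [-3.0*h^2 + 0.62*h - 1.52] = 0.62 - 6.0*h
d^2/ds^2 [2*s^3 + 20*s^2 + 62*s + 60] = 12*s + 40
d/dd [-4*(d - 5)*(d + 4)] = 4 - 8*d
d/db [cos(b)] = -sin(b)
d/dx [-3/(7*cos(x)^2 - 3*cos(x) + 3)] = 3*(3 - 14*cos(x))*sin(x)/(7*cos(x)^2 - 3*cos(x) + 3)^2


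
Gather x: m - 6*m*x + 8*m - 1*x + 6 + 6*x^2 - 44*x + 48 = 9*m + 6*x^2 + x*(-6*m - 45) + 54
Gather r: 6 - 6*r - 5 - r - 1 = -7*r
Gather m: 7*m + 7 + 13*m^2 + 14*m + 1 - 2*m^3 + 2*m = -2*m^3 + 13*m^2 + 23*m + 8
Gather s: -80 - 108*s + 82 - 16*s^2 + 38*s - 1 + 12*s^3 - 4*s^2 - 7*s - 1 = 12*s^3 - 20*s^2 - 77*s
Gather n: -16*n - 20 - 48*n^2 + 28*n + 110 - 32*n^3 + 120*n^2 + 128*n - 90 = -32*n^3 + 72*n^2 + 140*n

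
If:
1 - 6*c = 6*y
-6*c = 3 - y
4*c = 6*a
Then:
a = -17/63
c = -17/42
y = 4/7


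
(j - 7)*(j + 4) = j^2 - 3*j - 28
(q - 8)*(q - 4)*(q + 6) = q^3 - 6*q^2 - 40*q + 192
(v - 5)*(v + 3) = v^2 - 2*v - 15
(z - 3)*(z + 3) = z^2 - 9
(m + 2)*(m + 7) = m^2 + 9*m + 14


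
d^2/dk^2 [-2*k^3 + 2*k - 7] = -12*k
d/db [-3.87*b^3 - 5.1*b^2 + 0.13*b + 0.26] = -11.61*b^2 - 10.2*b + 0.13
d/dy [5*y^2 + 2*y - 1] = 10*y + 2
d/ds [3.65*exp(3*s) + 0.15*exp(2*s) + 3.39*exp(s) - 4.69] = (10.95*exp(2*s) + 0.3*exp(s) + 3.39)*exp(s)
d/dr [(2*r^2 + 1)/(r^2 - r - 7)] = (-2*r^2 - 30*r + 1)/(r^4 - 2*r^3 - 13*r^2 + 14*r + 49)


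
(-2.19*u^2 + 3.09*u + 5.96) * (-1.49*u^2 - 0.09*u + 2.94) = 3.2631*u^4 - 4.407*u^3 - 15.5971*u^2 + 8.5482*u + 17.5224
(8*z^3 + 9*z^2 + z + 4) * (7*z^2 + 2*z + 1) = 56*z^5 + 79*z^4 + 33*z^3 + 39*z^2 + 9*z + 4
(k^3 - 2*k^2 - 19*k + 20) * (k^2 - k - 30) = k^5 - 3*k^4 - 47*k^3 + 99*k^2 + 550*k - 600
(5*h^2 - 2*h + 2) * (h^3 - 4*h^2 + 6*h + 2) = 5*h^5 - 22*h^4 + 40*h^3 - 10*h^2 + 8*h + 4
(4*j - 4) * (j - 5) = 4*j^2 - 24*j + 20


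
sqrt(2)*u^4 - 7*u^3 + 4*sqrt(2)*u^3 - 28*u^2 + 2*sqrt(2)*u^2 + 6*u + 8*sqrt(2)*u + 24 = (u + 4)*(u - 3*sqrt(2))*(u - sqrt(2))*(sqrt(2)*u + 1)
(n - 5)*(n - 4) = n^2 - 9*n + 20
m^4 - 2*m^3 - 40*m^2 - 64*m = m*(m - 8)*(m + 2)*(m + 4)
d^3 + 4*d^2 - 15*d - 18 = (d - 3)*(d + 1)*(d + 6)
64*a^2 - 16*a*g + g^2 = (-8*a + g)^2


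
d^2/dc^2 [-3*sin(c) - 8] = 3*sin(c)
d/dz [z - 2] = 1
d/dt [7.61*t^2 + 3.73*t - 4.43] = 15.22*t + 3.73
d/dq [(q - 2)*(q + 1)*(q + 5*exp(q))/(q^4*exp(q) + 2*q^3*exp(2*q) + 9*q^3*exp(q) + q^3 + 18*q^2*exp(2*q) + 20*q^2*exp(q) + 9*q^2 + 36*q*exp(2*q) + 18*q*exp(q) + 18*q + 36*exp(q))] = (-(q - 2)*(q + 1)*(q + 5*exp(q))*(q^4*exp(q) + 4*q^3*exp(2*q) + 13*q^3*exp(q) + 42*q^2*exp(2*q) + 47*q^2*exp(q) + 3*q^2 + 108*q*exp(2*q) + 58*q*exp(q) + 18*q + 36*exp(2*q) + 54*exp(q) + 18) + ((q - 2)*(q + 1)*(5*exp(q) + 1) + (q - 2)*(q + 5*exp(q)) + (q + 1)*(q + 5*exp(q)))*(q^4*exp(q) + 2*q^3*exp(2*q) + 9*q^3*exp(q) + q^3 + 18*q^2*exp(2*q) + 20*q^2*exp(q) + 9*q^2 + 36*q*exp(2*q) + 18*q*exp(q) + 18*q + 36*exp(q)))/(q^4*exp(q) + 2*q^3*exp(2*q) + 9*q^3*exp(q) + q^3 + 18*q^2*exp(2*q) + 20*q^2*exp(q) + 9*q^2 + 36*q*exp(2*q) + 18*q*exp(q) + 18*q + 36*exp(q))^2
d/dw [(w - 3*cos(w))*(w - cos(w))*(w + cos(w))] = 3*w^2*sin(w) + 3*w^2 + w*sin(2*w) - 6*w*cos(w) - 9*sin(w)*cos(w)^2 - cos(w)^2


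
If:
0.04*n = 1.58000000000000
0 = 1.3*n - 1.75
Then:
No Solution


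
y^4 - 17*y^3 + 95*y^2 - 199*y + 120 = (y - 8)*(y - 5)*(y - 3)*(y - 1)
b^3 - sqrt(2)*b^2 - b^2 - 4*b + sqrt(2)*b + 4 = (b - 1)*(b - 2*sqrt(2))*(b + sqrt(2))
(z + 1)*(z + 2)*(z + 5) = z^3 + 8*z^2 + 17*z + 10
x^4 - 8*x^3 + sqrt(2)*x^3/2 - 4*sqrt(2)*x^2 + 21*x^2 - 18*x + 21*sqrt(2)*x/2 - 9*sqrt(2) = (x - 3)^2*(x - 2)*(x + sqrt(2)/2)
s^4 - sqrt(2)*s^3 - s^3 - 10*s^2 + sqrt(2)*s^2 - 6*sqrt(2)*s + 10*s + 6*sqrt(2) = (s - 1)*(s - 3*sqrt(2))*(s + sqrt(2))^2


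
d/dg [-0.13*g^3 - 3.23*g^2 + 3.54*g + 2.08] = -0.39*g^2 - 6.46*g + 3.54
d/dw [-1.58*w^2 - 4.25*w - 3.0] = -3.16*w - 4.25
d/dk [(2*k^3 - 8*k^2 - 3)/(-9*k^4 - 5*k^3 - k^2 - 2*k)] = (18*k^6 - 144*k^5 - 42*k^4 - 116*k^3 - 29*k^2 - 6*k - 6)/(k^2*(81*k^6 + 90*k^5 + 43*k^4 + 46*k^3 + 21*k^2 + 4*k + 4))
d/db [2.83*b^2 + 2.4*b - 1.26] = 5.66*b + 2.4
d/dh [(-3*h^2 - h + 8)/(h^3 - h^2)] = (3*h^3 + 2*h^2 - 25*h + 16)/(h^3*(h^2 - 2*h + 1))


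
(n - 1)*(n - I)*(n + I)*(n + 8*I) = n^4 - n^3 + 8*I*n^3 + n^2 - 8*I*n^2 - n + 8*I*n - 8*I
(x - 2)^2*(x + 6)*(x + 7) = x^4 + 9*x^3 - 6*x^2 - 116*x + 168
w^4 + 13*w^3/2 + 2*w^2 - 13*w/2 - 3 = (w - 1)*(w + 1/2)*(w + 1)*(w + 6)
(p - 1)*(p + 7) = p^2 + 6*p - 7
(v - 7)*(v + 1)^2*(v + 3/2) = v^4 - 7*v^3/2 - 41*v^2/2 - 53*v/2 - 21/2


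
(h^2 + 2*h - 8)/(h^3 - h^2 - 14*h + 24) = 1/(h - 3)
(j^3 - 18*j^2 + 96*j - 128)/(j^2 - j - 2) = (j^2 - 16*j + 64)/(j + 1)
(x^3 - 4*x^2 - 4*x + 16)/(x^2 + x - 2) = (x^2 - 6*x + 8)/(x - 1)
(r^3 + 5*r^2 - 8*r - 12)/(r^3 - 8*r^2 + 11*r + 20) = (r^2 + 4*r - 12)/(r^2 - 9*r + 20)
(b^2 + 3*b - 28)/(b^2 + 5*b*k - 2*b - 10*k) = (b^2 + 3*b - 28)/(b^2 + 5*b*k - 2*b - 10*k)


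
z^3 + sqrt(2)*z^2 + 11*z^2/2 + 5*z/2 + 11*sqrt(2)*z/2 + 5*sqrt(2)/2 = (z + 1/2)*(z + 5)*(z + sqrt(2))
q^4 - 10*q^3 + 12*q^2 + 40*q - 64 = (q - 8)*(q - 2)^2*(q + 2)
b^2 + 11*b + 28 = (b + 4)*(b + 7)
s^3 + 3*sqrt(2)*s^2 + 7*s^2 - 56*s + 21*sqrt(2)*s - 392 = (s + 7)*(s - 4*sqrt(2))*(s + 7*sqrt(2))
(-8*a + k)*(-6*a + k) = 48*a^2 - 14*a*k + k^2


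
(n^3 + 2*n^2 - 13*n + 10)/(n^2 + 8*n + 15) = (n^2 - 3*n + 2)/(n + 3)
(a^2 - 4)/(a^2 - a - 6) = (a - 2)/(a - 3)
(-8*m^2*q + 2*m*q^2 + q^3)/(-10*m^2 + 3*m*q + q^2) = q*(4*m + q)/(5*m + q)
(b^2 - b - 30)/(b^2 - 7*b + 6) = (b + 5)/(b - 1)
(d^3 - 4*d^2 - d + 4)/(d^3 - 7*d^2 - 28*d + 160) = (d^2 - 1)/(d^2 - 3*d - 40)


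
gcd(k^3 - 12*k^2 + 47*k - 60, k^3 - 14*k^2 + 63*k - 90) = k^2 - 8*k + 15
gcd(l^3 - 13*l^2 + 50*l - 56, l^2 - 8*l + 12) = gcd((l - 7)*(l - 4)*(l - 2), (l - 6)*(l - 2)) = l - 2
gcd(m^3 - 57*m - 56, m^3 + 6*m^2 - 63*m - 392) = m^2 - m - 56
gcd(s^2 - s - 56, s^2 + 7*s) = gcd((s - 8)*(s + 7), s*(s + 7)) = s + 7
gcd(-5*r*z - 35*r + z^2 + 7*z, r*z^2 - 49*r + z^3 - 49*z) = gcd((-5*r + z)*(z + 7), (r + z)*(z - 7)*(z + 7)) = z + 7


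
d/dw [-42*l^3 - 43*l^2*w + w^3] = -43*l^2 + 3*w^2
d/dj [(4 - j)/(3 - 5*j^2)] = (5*j^2 - 10*j*(j - 4) - 3)/(5*j^2 - 3)^2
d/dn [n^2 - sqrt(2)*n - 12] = 2*n - sqrt(2)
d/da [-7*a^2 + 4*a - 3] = 4 - 14*a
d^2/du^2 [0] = 0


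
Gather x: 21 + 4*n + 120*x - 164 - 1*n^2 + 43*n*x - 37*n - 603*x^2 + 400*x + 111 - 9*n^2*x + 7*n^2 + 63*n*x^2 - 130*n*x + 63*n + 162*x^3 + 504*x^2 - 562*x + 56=6*n^2 + 30*n + 162*x^3 + x^2*(63*n - 99) + x*(-9*n^2 - 87*n - 42) + 24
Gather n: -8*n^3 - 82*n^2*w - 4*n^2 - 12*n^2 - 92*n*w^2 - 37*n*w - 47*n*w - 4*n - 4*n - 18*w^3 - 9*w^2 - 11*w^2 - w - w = -8*n^3 + n^2*(-82*w - 16) + n*(-92*w^2 - 84*w - 8) - 18*w^3 - 20*w^2 - 2*w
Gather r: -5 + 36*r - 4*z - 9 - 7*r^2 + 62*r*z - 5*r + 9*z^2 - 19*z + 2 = -7*r^2 + r*(62*z + 31) + 9*z^2 - 23*z - 12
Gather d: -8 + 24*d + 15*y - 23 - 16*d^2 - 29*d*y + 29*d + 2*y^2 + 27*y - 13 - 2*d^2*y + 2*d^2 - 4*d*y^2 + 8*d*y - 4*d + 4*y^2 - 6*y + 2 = d^2*(-2*y - 14) + d*(-4*y^2 - 21*y + 49) + 6*y^2 + 36*y - 42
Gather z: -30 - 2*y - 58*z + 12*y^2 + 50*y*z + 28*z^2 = 12*y^2 - 2*y + 28*z^2 + z*(50*y - 58) - 30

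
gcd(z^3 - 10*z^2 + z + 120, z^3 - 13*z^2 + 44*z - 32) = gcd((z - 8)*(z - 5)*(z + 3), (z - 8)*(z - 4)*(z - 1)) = z - 8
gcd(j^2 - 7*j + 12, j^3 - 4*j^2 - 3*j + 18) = j - 3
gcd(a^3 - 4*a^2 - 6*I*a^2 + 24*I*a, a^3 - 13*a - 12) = a - 4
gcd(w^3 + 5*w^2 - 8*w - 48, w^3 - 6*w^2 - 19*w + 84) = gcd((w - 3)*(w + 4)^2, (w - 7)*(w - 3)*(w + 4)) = w^2 + w - 12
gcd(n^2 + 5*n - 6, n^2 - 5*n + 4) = n - 1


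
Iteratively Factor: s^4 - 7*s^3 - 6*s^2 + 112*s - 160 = (s - 2)*(s^3 - 5*s^2 - 16*s + 80) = (s - 4)*(s - 2)*(s^2 - s - 20) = (s - 5)*(s - 4)*(s - 2)*(s + 4)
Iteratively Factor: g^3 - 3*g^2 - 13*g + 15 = (g - 1)*(g^2 - 2*g - 15) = (g - 5)*(g - 1)*(g + 3)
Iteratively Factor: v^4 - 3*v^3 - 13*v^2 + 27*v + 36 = (v + 3)*(v^3 - 6*v^2 + 5*v + 12) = (v + 1)*(v + 3)*(v^2 - 7*v + 12) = (v - 3)*(v + 1)*(v + 3)*(v - 4)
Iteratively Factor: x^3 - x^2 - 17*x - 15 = (x - 5)*(x^2 + 4*x + 3) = (x - 5)*(x + 1)*(x + 3)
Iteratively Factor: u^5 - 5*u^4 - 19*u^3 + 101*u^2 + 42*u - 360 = (u + 2)*(u^4 - 7*u^3 - 5*u^2 + 111*u - 180) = (u - 3)*(u + 2)*(u^3 - 4*u^2 - 17*u + 60) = (u - 5)*(u - 3)*(u + 2)*(u^2 + u - 12) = (u - 5)*(u - 3)*(u + 2)*(u + 4)*(u - 3)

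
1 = 1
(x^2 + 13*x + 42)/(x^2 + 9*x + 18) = (x + 7)/(x + 3)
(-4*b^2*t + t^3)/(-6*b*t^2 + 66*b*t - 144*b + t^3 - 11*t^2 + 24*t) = t*(4*b^2 - t^2)/(6*b*t^2 - 66*b*t + 144*b - t^3 + 11*t^2 - 24*t)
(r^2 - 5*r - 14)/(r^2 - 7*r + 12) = (r^2 - 5*r - 14)/(r^2 - 7*r + 12)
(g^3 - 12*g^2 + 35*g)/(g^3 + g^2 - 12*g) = (g^2 - 12*g + 35)/(g^2 + g - 12)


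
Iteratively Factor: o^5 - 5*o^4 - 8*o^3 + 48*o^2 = (o)*(o^4 - 5*o^3 - 8*o^2 + 48*o) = o*(o - 4)*(o^3 - o^2 - 12*o) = o*(o - 4)*(o + 3)*(o^2 - 4*o) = o^2*(o - 4)*(o + 3)*(o - 4)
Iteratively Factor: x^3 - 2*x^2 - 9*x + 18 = (x - 2)*(x^2 - 9) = (x - 3)*(x - 2)*(x + 3)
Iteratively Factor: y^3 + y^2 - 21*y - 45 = (y + 3)*(y^2 - 2*y - 15) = (y + 3)^2*(y - 5)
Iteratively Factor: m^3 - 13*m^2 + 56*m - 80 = (m - 4)*(m^2 - 9*m + 20) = (m - 5)*(m - 4)*(m - 4)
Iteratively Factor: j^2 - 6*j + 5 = (j - 5)*(j - 1)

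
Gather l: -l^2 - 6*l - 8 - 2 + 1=-l^2 - 6*l - 9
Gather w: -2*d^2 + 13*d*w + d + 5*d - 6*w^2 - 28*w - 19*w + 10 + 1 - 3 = -2*d^2 + 6*d - 6*w^2 + w*(13*d - 47) + 8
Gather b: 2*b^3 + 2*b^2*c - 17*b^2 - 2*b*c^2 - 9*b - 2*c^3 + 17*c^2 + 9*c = 2*b^3 + b^2*(2*c - 17) + b*(-2*c^2 - 9) - 2*c^3 + 17*c^2 + 9*c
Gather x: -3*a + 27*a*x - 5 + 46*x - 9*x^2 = -3*a - 9*x^2 + x*(27*a + 46) - 5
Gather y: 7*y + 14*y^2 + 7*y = 14*y^2 + 14*y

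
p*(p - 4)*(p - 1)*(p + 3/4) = p^4 - 17*p^3/4 + p^2/4 + 3*p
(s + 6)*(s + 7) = s^2 + 13*s + 42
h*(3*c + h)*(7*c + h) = 21*c^2*h + 10*c*h^2 + h^3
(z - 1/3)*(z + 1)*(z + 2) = z^3 + 8*z^2/3 + z - 2/3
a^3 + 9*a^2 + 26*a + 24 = (a + 2)*(a + 3)*(a + 4)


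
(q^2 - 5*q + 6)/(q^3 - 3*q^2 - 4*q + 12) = 1/(q + 2)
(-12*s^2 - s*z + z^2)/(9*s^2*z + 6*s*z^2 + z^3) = (-4*s + z)/(z*(3*s + z))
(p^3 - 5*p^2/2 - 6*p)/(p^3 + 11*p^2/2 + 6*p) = (p - 4)/(p + 4)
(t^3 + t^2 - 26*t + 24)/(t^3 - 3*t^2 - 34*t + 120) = (t - 1)/(t - 5)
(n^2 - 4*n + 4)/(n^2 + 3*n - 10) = (n - 2)/(n + 5)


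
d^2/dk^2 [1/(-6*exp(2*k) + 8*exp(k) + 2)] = 2*(2*(3*exp(k) - 2)^2*exp(k) + (3*exp(k) - 1)*(-3*exp(2*k) + 4*exp(k) + 1))*exp(k)/(-3*exp(2*k) + 4*exp(k) + 1)^3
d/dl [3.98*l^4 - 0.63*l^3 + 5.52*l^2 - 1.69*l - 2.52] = 15.92*l^3 - 1.89*l^2 + 11.04*l - 1.69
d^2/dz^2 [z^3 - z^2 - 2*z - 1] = 6*z - 2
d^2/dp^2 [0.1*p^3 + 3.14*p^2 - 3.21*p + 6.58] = 0.6*p + 6.28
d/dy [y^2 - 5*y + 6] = 2*y - 5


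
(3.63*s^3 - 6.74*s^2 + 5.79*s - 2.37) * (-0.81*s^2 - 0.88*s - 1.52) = -2.9403*s^5 + 2.265*s^4 - 4.2763*s^3 + 7.0693*s^2 - 6.7152*s + 3.6024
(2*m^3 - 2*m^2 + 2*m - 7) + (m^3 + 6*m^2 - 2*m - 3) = 3*m^3 + 4*m^2 - 10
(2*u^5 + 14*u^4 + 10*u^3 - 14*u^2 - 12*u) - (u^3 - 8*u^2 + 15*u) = 2*u^5 + 14*u^4 + 9*u^3 - 6*u^2 - 27*u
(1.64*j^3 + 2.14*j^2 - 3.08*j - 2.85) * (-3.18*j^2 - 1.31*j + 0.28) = -5.2152*j^5 - 8.9536*j^4 + 7.4502*j^3 + 13.697*j^2 + 2.8711*j - 0.798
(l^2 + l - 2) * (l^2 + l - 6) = l^4 + 2*l^3 - 7*l^2 - 8*l + 12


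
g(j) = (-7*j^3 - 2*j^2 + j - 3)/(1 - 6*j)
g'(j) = (-21*j^2 - 4*j + 1)/(1 - 6*j) + 6*(-7*j^3 - 2*j^2 + j - 3)/(1 - 6*j)^2 = (84*j^3 - 9*j^2 - 4*j - 17)/(36*j^2 - 12*j + 1)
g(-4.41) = 20.18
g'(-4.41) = -9.79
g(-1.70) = 2.13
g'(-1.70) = -3.58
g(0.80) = 1.86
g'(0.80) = 1.18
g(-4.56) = 21.67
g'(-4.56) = -10.13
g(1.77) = 4.81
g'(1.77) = 4.47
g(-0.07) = -2.17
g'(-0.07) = -8.33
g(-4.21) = 18.27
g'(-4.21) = -9.32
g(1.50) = 3.70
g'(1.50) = 3.75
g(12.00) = 174.30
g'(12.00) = 28.52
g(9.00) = 99.23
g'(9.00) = 21.52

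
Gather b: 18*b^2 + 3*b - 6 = 18*b^2 + 3*b - 6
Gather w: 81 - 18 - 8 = 55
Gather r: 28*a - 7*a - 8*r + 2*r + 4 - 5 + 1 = 21*a - 6*r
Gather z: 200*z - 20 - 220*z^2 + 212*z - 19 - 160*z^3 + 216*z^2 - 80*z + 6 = -160*z^3 - 4*z^2 + 332*z - 33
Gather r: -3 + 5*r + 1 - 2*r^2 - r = -2*r^2 + 4*r - 2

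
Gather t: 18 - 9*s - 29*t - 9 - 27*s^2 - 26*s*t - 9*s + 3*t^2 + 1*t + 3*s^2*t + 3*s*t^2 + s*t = -27*s^2 - 18*s + t^2*(3*s + 3) + t*(3*s^2 - 25*s - 28) + 9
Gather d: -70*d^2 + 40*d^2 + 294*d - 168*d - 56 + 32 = -30*d^2 + 126*d - 24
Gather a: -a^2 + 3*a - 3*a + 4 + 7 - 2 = 9 - a^2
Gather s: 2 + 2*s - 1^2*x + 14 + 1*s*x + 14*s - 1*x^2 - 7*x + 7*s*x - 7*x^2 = s*(8*x + 16) - 8*x^2 - 8*x + 16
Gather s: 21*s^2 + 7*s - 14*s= 21*s^2 - 7*s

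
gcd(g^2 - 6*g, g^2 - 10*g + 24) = g - 6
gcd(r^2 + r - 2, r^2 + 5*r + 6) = r + 2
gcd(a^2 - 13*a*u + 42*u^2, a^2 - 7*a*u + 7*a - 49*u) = -a + 7*u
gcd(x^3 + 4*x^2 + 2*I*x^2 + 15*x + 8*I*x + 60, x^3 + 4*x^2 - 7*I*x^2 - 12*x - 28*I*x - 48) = x^2 + x*(4 - 3*I) - 12*I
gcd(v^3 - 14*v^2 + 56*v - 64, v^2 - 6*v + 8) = v^2 - 6*v + 8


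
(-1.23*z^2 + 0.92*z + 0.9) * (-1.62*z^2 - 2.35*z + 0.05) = 1.9926*z^4 + 1.4001*z^3 - 3.6815*z^2 - 2.069*z + 0.045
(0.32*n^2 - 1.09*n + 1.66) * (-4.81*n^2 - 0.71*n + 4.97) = -1.5392*n^4 + 5.0157*n^3 - 5.6203*n^2 - 6.5959*n + 8.2502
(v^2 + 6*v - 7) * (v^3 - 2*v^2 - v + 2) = v^5 + 4*v^4 - 20*v^3 + 10*v^2 + 19*v - 14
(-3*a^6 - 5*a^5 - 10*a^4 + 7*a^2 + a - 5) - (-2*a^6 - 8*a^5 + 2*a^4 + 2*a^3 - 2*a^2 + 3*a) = -a^6 + 3*a^5 - 12*a^4 - 2*a^3 + 9*a^2 - 2*a - 5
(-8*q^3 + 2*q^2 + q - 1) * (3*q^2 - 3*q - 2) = -24*q^5 + 30*q^4 + 13*q^3 - 10*q^2 + q + 2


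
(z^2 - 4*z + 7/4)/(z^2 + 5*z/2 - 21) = (z - 1/2)/(z + 6)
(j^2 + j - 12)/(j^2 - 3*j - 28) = (j - 3)/(j - 7)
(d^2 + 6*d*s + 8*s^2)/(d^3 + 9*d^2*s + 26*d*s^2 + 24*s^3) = 1/(d + 3*s)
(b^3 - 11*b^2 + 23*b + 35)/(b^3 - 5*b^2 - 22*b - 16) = (b^2 - 12*b + 35)/(b^2 - 6*b - 16)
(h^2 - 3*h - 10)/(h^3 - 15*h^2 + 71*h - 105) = (h + 2)/(h^2 - 10*h + 21)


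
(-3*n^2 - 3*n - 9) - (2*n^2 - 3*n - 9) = -5*n^2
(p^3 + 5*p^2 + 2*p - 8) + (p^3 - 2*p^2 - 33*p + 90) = 2*p^3 + 3*p^2 - 31*p + 82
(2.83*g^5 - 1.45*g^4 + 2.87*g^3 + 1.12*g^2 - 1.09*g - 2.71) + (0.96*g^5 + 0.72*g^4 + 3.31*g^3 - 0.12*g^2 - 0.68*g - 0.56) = 3.79*g^5 - 0.73*g^4 + 6.18*g^3 + 1.0*g^2 - 1.77*g - 3.27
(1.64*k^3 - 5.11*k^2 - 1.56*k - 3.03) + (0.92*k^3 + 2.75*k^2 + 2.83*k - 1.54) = 2.56*k^3 - 2.36*k^2 + 1.27*k - 4.57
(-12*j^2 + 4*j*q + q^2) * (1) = -12*j^2 + 4*j*q + q^2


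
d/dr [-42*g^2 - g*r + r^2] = -g + 2*r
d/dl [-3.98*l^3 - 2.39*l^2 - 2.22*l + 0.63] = -11.94*l^2 - 4.78*l - 2.22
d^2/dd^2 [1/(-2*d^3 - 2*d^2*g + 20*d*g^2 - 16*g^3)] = ((3*d + g)*(d^3 + d^2*g - 10*d*g^2 + 8*g^3) - (3*d^2 + 2*d*g - 10*g^2)^2)/(d^3 + d^2*g - 10*d*g^2 + 8*g^3)^3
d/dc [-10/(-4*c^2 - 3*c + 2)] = 10*(-8*c - 3)/(4*c^2 + 3*c - 2)^2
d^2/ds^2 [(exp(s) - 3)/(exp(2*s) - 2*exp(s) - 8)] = (exp(4*s) - 10*exp(3*s) + 66*exp(2*s) - 124*exp(s) + 112)*exp(s)/(exp(6*s) - 6*exp(5*s) - 12*exp(4*s) + 88*exp(3*s) + 96*exp(2*s) - 384*exp(s) - 512)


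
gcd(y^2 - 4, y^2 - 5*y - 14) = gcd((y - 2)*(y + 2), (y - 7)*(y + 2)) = y + 2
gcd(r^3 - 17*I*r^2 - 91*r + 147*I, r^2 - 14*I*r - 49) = r^2 - 14*I*r - 49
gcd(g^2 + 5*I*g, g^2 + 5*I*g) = g^2 + 5*I*g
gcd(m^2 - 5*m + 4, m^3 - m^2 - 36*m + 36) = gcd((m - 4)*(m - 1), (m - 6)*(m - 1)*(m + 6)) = m - 1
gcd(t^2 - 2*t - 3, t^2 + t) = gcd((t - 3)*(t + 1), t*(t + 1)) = t + 1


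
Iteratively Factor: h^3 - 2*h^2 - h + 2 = (h - 2)*(h^2 - 1) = (h - 2)*(h - 1)*(h + 1)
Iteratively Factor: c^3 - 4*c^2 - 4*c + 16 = (c - 2)*(c^2 - 2*c - 8) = (c - 4)*(c - 2)*(c + 2)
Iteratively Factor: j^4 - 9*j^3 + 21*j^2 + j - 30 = (j + 1)*(j^3 - 10*j^2 + 31*j - 30) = (j - 3)*(j + 1)*(j^2 - 7*j + 10) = (j - 3)*(j - 2)*(j + 1)*(j - 5)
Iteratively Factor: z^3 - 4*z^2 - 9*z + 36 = (z + 3)*(z^2 - 7*z + 12) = (z - 3)*(z + 3)*(z - 4)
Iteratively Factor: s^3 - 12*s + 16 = (s - 2)*(s^2 + 2*s - 8) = (s - 2)^2*(s + 4)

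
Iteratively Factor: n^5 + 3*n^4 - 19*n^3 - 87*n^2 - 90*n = (n + 2)*(n^4 + n^3 - 21*n^2 - 45*n) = (n + 2)*(n + 3)*(n^3 - 2*n^2 - 15*n) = (n - 5)*(n + 2)*(n + 3)*(n^2 + 3*n) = n*(n - 5)*(n + 2)*(n + 3)*(n + 3)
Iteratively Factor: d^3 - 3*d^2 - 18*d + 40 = (d + 4)*(d^2 - 7*d + 10) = (d - 5)*(d + 4)*(d - 2)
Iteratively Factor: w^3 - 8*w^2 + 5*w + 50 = (w - 5)*(w^2 - 3*w - 10) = (w - 5)^2*(w + 2)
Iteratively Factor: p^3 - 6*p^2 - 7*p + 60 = (p + 3)*(p^2 - 9*p + 20) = (p - 4)*(p + 3)*(p - 5)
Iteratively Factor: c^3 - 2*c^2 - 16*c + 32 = (c + 4)*(c^2 - 6*c + 8) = (c - 2)*(c + 4)*(c - 4)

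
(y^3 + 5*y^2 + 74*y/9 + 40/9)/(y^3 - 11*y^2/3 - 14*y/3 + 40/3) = (9*y^2 + 27*y + 20)/(3*(3*y^2 - 17*y + 20))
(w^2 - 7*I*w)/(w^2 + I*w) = (w - 7*I)/(w + I)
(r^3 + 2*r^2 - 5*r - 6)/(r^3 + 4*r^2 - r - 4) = (r^2 + r - 6)/(r^2 + 3*r - 4)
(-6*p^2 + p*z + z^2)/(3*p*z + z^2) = (-2*p + z)/z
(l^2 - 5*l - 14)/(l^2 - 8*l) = (l^2 - 5*l - 14)/(l*(l - 8))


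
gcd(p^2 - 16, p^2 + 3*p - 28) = p - 4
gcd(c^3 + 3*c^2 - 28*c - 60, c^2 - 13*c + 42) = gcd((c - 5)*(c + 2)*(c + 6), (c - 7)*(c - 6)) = 1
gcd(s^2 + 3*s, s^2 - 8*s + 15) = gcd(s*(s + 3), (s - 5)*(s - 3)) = 1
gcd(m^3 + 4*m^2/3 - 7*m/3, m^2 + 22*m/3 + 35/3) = m + 7/3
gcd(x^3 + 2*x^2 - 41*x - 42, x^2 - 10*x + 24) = x - 6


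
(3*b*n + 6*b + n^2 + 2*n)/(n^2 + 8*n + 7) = (3*b*n + 6*b + n^2 + 2*n)/(n^2 + 8*n + 7)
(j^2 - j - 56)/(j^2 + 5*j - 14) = (j - 8)/(j - 2)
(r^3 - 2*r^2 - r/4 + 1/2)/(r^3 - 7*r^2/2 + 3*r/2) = (r^2 - 3*r/2 - 1)/(r*(r - 3))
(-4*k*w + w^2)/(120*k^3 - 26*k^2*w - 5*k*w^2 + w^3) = w/(-30*k^2 - k*w + w^2)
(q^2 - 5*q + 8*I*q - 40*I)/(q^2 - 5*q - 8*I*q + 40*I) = (q + 8*I)/(q - 8*I)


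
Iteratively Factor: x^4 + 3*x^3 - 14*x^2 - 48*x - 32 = (x + 1)*(x^3 + 2*x^2 - 16*x - 32) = (x - 4)*(x + 1)*(x^2 + 6*x + 8) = (x - 4)*(x + 1)*(x + 2)*(x + 4)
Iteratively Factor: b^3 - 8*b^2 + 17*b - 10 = (b - 1)*(b^2 - 7*b + 10) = (b - 5)*(b - 1)*(b - 2)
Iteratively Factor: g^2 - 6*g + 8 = (g - 4)*(g - 2)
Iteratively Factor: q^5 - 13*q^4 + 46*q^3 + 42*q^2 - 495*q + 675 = (q - 5)*(q^4 - 8*q^3 + 6*q^2 + 72*q - 135) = (q - 5)*(q - 3)*(q^3 - 5*q^2 - 9*q + 45) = (q - 5)*(q - 3)*(q + 3)*(q^2 - 8*q + 15) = (q - 5)^2*(q - 3)*(q + 3)*(q - 3)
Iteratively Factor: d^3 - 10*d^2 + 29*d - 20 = (d - 1)*(d^2 - 9*d + 20) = (d - 4)*(d - 1)*(d - 5)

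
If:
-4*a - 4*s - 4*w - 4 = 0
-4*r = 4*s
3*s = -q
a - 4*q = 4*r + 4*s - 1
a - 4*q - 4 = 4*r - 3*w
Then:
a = -97/37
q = -15/37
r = -5/37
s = 5/37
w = 55/37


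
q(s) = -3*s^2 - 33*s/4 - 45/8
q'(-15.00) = 81.75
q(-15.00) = -556.88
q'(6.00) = -44.25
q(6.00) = -163.12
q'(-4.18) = 16.83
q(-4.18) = -23.56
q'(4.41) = -34.71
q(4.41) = -100.35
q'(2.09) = -20.79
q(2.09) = -35.97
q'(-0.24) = -6.81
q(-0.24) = -3.82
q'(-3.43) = 12.33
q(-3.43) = -12.62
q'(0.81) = -13.11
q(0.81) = -14.28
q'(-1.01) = -2.19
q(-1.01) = -0.35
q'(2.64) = -24.09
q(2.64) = -48.31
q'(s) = -6*s - 33/4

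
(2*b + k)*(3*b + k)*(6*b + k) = 36*b^3 + 36*b^2*k + 11*b*k^2 + k^3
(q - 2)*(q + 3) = q^2 + q - 6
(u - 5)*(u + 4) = u^2 - u - 20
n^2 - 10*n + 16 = (n - 8)*(n - 2)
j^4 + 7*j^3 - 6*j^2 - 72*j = j*(j - 3)*(j + 4)*(j + 6)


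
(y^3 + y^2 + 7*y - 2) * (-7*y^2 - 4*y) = -7*y^5 - 11*y^4 - 53*y^3 - 14*y^2 + 8*y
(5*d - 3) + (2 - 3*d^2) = -3*d^2 + 5*d - 1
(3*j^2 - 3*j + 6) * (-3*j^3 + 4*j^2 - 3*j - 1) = -9*j^5 + 21*j^4 - 39*j^3 + 30*j^2 - 15*j - 6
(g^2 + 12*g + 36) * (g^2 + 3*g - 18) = g^4 + 15*g^3 + 54*g^2 - 108*g - 648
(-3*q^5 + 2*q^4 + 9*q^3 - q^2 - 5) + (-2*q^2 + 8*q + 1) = -3*q^5 + 2*q^4 + 9*q^3 - 3*q^2 + 8*q - 4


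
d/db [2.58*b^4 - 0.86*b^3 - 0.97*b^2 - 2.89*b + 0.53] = 10.32*b^3 - 2.58*b^2 - 1.94*b - 2.89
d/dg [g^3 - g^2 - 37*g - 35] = 3*g^2 - 2*g - 37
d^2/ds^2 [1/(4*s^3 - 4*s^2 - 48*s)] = (s*(1 - 3*s)*(-s^2 + s + 12) - (-3*s^2 + 2*s + 12)^2)/(2*s^3*(-s^2 + s + 12)^3)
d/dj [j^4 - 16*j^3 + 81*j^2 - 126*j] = 4*j^3 - 48*j^2 + 162*j - 126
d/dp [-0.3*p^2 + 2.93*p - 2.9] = 2.93 - 0.6*p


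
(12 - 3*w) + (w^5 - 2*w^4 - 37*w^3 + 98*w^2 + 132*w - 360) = w^5 - 2*w^4 - 37*w^3 + 98*w^2 + 129*w - 348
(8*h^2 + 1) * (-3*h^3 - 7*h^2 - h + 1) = -24*h^5 - 56*h^4 - 11*h^3 + h^2 - h + 1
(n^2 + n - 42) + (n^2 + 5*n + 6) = 2*n^2 + 6*n - 36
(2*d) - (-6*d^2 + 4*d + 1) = 6*d^2 - 2*d - 1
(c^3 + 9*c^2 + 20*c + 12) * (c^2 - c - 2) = c^5 + 8*c^4 + 9*c^3 - 26*c^2 - 52*c - 24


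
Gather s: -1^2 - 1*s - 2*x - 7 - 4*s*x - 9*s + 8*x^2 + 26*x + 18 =s*(-4*x - 10) + 8*x^2 + 24*x + 10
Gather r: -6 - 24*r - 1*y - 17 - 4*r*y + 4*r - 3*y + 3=r*(-4*y - 20) - 4*y - 20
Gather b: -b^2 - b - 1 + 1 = -b^2 - b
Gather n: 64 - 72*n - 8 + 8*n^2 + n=8*n^2 - 71*n + 56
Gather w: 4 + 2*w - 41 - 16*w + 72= 35 - 14*w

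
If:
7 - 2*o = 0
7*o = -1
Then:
No Solution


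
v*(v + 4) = v^2 + 4*v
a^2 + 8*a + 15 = (a + 3)*(a + 5)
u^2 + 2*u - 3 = (u - 1)*(u + 3)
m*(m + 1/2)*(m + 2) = m^3 + 5*m^2/2 + m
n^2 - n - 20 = (n - 5)*(n + 4)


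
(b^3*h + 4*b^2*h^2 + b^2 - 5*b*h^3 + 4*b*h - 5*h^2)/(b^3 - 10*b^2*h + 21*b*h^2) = (b^3*h + 4*b^2*h^2 + b^2 - 5*b*h^3 + 4*b*h - 5*h^2)/(b*(b^2 - 10*b*h + 21*h^2))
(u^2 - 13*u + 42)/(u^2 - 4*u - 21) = (u - 6)/(u + 3)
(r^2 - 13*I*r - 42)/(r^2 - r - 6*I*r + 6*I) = (r - 7*I)/(r - 1)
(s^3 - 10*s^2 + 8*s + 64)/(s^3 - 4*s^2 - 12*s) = (s^2 - 12*s + 32)/(s*(s - 6))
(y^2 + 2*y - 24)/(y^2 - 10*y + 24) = (y + 6)/(y - 6)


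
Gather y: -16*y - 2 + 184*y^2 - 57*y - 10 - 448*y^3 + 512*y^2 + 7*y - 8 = -448*y^3 + 696*y^2 - 66*y - 20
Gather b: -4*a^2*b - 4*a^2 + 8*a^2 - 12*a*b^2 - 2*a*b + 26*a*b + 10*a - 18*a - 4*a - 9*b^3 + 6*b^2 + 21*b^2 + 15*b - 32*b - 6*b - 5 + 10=4*a^2 - 12*a - 9*b^3 + b^2*(27 - 12*a) + b*(-4*a^2 + 24*a - 23) + 5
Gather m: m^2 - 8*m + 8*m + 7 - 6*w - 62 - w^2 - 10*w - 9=m^2 - w^2 - 16*w - 64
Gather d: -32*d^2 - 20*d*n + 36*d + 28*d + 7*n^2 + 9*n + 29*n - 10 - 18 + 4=-32*d^2 + d*(64 - 20*n) + 7*n^2 + 38*n - 24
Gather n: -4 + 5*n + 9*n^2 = 9*n^2 + 5*n - 4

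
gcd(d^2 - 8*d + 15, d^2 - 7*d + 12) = d - 3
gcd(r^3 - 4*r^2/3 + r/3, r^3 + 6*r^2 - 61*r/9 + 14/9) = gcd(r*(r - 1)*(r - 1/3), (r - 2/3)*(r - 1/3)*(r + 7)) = r - 1/3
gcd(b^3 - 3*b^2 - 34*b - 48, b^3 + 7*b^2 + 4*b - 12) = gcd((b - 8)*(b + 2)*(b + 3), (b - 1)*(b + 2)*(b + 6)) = b + 2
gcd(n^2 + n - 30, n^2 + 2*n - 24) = n + 6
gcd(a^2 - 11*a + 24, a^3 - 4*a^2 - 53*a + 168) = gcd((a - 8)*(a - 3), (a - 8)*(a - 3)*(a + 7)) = a^2 - 11*a + 24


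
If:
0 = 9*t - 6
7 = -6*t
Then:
No Solution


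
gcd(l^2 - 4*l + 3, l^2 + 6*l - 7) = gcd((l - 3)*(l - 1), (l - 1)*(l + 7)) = l - 1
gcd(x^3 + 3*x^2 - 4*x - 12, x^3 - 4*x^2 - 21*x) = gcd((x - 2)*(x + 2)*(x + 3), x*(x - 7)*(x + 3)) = x + 3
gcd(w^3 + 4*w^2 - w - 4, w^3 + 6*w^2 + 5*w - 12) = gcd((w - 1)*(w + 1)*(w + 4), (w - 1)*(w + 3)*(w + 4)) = w^2 + 3*w - 4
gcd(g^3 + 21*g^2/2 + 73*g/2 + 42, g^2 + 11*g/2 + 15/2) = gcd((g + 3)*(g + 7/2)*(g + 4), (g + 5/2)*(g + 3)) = g + 3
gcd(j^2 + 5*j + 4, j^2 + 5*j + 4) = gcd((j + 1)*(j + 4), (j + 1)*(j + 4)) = j^2 + 5*j + 4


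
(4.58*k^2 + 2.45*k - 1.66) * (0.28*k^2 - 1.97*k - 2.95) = 1.2824*k^4 - 8.3366*k^3 - 18.8023*k^2 - 3.9573*k + 4.897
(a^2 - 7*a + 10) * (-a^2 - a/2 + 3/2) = -a^4 + 13*a^3/2 - 5*a^2 - 31*a/2 + 15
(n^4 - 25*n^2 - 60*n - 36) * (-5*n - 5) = -5*n^5 - 5*n^4 + 125*n^3 + 425*n^2 + 480*n + 180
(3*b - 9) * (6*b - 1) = 18*b^2 - 57*b + 9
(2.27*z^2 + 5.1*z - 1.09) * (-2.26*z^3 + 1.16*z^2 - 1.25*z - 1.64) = -5.1302*z^5 - 8.8928*z^4 + 5.5419*z^3 - 11.3622*z^2 - 7.0015*z + 1.7876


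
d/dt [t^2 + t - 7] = 2*t + 1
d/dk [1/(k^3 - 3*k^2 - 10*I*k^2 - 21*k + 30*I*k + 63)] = (-3*k^2 + 6*k + 20*I*k + 21 - 30*I)/(k^3 - 3*k^2 - 10*I*k^2 - 21*k + 30*I*k + 63)^2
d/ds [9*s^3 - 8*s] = 27*s^2 - 8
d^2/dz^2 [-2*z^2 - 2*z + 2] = -4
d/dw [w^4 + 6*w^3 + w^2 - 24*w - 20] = 4*w^3 + 18*w^2 + 2*w - 24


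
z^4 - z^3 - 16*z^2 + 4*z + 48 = (z - 4)*(z - 2)*(z + 2)*(z + 3)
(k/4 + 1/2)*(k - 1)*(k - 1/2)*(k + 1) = k^4/4 + 3*k^3/8 - k^2/2 - 3*k/8 + 1/4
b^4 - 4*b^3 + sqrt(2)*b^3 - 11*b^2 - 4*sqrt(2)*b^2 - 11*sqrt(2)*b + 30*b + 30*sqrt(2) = (b - 5)*(b - 2)*(b + 3)*(b + sqrt(2))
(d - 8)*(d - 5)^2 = d^3 - 18*d^2 + 105*d - 200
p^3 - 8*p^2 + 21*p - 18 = (p - 3)^2*(p - 2)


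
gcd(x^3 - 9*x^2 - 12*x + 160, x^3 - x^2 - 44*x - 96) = x^2 - 4*x - 32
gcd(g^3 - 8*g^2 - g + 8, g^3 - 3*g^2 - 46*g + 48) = g^2 - 9*g + 8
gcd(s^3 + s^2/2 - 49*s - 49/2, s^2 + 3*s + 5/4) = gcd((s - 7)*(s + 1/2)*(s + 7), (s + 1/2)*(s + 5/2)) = s + 1/2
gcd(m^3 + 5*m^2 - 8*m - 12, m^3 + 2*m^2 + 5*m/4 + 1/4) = m + 1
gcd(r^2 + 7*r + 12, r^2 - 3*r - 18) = r + 3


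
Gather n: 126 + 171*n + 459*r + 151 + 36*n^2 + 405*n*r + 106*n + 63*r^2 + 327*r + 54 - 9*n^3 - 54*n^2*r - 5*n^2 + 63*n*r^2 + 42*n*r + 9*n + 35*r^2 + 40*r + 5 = -9*n^3 + n^2*(31 - 54*r) + n*(63*r^2 + 447*r + 286) + 98*r^2 + 826*r + 336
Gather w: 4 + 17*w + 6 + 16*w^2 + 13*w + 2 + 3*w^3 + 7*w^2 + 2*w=3*w^3 + 23*w^2 + 32*w + 12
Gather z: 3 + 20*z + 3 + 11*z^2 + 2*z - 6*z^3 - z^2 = -6*z^3 + 10*z^2 + 22*z + 6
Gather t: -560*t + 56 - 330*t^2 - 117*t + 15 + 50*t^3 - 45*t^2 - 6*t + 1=50*t^3 - 375*t^2 - 683*t + 72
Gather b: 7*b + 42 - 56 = 7*b - 14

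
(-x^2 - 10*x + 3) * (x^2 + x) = -x^4 - 11*x^3 - 7*x^2 + 3*x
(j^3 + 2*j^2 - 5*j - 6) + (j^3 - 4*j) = 2*j^3 + 2*j^2 - 9*j - 6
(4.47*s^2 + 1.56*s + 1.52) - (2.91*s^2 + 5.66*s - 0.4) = 1.56*s^2 - 4.1*s + 1.92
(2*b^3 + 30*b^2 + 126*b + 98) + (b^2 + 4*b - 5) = 2*b^3 + 31*b^2 + 130*b + 93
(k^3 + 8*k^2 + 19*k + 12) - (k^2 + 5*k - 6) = k^3 + 7*k^2 + 14*k + 18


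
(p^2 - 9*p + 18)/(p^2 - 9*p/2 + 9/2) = 2*(p - 6)/(2*p - 3)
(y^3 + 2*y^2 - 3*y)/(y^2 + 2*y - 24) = y*(y^2 + 2*y - 3)/(y^2 + 2*y - 24)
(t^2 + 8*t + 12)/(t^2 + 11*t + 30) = (t + 2)/(t + 5)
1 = 1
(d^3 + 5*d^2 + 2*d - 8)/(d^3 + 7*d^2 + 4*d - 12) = (d + 4)/(d + 6)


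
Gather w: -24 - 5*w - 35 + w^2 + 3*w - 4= w^2 - 2*w - 63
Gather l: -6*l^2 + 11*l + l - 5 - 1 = -6*l^2 + 12*l - 6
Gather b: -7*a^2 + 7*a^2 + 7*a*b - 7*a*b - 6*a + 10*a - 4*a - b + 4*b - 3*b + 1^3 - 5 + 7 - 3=0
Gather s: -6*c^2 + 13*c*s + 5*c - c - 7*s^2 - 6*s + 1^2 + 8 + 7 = -6*c^2 + 4*c - 7*s^2 + s*(13*c - 6) + 16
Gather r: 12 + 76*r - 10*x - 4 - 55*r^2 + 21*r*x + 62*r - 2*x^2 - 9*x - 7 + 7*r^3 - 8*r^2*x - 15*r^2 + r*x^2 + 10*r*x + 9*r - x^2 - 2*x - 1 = 7*r^3 + r^2*(-8*x - 70) + r*(x^2 + 31*x + 147) - 3*x^2 - 21*x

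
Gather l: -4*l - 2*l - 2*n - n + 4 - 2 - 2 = -6*l - 3*n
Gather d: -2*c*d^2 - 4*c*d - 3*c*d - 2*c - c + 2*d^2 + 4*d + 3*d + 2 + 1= -3*c + d^2*(2 - 2*c) + d*(7 - 7*c) + 3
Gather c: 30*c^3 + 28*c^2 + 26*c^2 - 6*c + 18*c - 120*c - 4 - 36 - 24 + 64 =30*c^3 + 54*c^2 - 108*c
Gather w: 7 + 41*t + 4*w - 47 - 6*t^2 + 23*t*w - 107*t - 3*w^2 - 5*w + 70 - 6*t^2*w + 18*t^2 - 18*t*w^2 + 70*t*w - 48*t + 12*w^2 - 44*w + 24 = 12*t^2 - 114*t + w^2*(9 - 18*t) + w*(-6*t^2 + 93*t - 45) + 54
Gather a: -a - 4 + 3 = -a - 1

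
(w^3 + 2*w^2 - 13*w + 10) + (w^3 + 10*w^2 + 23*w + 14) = 2*w^3 + 12*w^2 + 10*w + 24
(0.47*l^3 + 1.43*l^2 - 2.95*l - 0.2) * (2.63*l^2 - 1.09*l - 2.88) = 1.2361*l^5 + 3.2486*l^4 - 10.6708*l^3 - 1.4289*l^2 + 8.714*l + 0.576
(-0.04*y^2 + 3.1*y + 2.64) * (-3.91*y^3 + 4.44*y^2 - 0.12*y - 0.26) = 0.1564*y^5 - 12.2986*y^4 + 3.4464*y^3 + 11.36*y^2 - 1.1228*y - 0.6864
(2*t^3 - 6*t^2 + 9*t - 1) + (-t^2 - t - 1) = 2*t^3 - 7*t^2 + 8*t - 2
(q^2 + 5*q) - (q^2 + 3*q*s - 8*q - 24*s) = -3*q*s + 13*q + 24*s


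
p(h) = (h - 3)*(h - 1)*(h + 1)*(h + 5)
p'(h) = (h - 3)*(h - 1)*(h + 1) + (h - 3)*(h - 1)*(h + 5) + (h - 3)*(h + 1)*(h + 5) + (h - 1)*(h + 1)*(h + 5)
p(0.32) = 12.80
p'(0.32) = -11.49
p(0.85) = 3.49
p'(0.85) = -22.41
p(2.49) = -19.86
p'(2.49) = 17.27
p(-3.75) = -110.21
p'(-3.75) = -8.56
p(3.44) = 40.23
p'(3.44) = 121.75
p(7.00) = 2304.00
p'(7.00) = 1440.00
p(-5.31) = 70.06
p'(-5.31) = -261.79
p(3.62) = 64.69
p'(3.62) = 150.54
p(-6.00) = 315.00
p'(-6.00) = -458.00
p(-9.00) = 3840.00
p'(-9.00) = -2144.00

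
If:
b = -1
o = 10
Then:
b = -1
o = 10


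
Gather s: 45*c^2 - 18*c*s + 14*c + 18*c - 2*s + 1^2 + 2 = 45*c^2 + 32*c + s*(-18*c - 2) + 3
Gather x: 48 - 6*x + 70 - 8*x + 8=126 - 14*x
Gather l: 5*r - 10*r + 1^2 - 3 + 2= -5*r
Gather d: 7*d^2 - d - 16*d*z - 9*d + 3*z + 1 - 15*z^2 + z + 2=7*d^2 + d*(-16*z - 10) - 15*z^2 + 4*z + 3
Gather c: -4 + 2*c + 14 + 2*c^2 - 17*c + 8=2*c^2 - 15*c + 18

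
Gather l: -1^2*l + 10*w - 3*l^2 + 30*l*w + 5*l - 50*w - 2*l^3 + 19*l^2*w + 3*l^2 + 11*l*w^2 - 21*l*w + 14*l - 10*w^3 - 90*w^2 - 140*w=-2*l^3 + 19*l^2*w + l*(11*w^2 + 9*w + 18) - 10*w^3 - 90*w^2 - 180*w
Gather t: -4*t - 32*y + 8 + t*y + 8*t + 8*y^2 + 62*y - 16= t*(y + 4) + 8*y^2 + 30*y - 8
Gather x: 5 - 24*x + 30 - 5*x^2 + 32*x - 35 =-5*x^2 + 8*x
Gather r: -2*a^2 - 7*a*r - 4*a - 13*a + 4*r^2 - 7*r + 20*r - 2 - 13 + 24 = -2*a^2 - 17*a + 4*r^2 + r*(13 - 7*a) + 9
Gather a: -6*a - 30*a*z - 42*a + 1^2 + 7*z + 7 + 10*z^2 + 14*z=a*(-30*z - 48) + 10*z^2 + 21*z + 8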